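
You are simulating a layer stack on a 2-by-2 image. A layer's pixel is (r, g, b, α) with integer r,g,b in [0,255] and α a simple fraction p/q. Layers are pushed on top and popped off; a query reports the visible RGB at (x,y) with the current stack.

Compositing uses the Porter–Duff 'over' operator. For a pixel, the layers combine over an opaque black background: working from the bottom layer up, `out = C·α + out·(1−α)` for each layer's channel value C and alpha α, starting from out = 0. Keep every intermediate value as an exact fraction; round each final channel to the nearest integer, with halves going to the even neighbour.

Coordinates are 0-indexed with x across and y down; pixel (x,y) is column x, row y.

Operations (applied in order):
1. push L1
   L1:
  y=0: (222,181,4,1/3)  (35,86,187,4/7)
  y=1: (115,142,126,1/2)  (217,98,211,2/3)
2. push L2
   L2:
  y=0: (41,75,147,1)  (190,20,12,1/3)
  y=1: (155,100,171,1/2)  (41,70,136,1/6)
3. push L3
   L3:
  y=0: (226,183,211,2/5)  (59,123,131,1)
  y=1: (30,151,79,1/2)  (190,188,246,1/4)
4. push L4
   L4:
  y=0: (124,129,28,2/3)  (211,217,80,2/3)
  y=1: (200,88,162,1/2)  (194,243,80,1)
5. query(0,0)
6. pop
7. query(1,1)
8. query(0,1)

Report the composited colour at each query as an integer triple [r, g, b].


query (0,0) [L1,L2,L3,L4] — begin 0,0,0
+L1 (α=1/3) → [74, 181/3, 4/3]
+L2 (α=1) → [41, 75, 147]
+L3 (α=2/5) → [115, 591/5, 863/5]
+L4 (α=2/3) → [121, 627/5, 381/5]
→ [121, 125, 76]

at x=1,y=1 over L1,L2,L3:
after L1 α=2/3: [434/3, 196/3, 422/3]
after L2 α=1/6: [2293/18, 595/9, 1259/9]
after L3 α=1/4: [3433/24, 1159/12, 1997/12]
= [143, 97, 166]

at x=0,y=1 over L1,L2,L3:
+L1 (α=1/2) → [115/2, 71, 63]
+L2 (α=1/2) → [425/4, 171/2, 117]
+L3 (α=1/2) → [545/8, 473/4, 98]
→ [68, 118, 98]


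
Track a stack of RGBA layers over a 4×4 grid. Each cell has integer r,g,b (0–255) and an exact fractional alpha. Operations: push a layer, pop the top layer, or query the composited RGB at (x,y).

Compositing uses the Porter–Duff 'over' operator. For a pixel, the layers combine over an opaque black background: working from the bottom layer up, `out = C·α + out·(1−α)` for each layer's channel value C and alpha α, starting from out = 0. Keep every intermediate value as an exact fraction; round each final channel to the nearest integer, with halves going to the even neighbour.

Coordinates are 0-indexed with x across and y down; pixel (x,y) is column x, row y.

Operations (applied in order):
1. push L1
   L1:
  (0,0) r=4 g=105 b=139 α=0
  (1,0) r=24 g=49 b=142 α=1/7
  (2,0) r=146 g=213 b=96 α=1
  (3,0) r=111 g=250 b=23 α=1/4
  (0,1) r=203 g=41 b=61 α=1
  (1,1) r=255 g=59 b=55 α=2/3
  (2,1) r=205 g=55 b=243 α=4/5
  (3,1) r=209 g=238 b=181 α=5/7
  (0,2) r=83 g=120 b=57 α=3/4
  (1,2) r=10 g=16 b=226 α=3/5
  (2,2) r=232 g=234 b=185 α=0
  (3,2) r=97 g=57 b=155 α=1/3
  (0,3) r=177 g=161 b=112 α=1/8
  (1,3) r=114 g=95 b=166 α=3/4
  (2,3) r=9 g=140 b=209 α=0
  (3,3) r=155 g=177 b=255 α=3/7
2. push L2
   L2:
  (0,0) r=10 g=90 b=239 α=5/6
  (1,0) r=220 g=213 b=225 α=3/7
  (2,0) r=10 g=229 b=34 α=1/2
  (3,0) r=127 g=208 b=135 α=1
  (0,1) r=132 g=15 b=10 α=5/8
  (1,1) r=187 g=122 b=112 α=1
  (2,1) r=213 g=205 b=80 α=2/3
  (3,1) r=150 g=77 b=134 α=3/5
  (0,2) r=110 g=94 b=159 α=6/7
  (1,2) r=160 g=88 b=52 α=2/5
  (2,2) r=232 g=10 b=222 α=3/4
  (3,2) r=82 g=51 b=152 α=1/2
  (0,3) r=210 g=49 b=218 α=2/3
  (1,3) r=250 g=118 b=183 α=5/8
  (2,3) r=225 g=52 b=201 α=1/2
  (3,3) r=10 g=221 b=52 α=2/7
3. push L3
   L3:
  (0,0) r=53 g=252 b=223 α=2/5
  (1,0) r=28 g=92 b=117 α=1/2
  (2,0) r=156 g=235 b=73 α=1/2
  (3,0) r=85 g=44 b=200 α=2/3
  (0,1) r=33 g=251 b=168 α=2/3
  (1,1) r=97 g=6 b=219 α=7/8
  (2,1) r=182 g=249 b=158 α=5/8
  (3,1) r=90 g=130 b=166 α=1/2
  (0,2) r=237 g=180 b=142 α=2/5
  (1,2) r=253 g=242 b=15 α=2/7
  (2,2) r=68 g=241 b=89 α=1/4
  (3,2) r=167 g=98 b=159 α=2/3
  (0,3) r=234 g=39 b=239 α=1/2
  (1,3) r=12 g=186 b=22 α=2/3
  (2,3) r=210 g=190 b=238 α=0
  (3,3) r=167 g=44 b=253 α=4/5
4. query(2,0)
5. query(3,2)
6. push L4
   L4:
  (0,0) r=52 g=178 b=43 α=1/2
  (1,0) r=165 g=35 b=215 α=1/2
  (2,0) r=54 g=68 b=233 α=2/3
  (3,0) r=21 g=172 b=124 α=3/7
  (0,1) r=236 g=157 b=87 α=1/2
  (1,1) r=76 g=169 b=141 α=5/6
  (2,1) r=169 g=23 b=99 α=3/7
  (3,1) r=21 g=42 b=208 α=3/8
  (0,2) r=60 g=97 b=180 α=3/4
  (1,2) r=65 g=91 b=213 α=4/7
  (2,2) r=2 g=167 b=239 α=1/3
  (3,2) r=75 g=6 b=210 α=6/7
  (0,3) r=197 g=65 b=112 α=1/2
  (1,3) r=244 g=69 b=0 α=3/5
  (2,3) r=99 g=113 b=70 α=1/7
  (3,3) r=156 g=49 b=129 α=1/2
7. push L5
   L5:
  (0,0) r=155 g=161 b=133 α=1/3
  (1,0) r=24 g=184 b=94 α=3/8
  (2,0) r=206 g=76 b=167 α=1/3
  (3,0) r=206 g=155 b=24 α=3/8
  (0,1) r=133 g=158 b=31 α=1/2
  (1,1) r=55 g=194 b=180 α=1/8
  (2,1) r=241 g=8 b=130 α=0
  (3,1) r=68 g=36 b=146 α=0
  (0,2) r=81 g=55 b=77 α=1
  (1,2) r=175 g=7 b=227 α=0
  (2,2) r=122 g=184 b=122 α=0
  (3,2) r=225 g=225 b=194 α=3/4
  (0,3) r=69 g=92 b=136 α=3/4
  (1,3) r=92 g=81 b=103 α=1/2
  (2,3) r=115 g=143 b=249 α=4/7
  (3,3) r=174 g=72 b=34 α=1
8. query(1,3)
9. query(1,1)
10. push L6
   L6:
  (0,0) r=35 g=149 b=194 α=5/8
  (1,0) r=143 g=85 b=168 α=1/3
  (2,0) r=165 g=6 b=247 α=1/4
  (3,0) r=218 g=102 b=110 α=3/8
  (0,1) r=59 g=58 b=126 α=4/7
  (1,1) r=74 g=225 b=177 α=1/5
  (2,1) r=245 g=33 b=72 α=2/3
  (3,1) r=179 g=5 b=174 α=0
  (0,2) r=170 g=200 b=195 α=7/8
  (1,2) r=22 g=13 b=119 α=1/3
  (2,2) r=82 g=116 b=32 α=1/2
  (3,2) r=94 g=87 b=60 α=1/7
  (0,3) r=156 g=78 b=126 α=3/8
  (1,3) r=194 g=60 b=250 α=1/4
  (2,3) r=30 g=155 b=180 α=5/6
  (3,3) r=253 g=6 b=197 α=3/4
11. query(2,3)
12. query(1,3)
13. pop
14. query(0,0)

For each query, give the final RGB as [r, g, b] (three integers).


at x=2,y=0 over L1,L2,L3:
after L1 α=1: [146, 213, 96]
after L2 α=1/2: [78, 221, 65]
after L3 α=1/2: [117, 228, 69]
rounded: [117, 228, 69]

(3,2) stack=L1,L2,L3; from [0,0,0]:
+L1 (α=1/3) → [97/3, 19, 155/3]
+L2 (α=1/2) → [343/6, 35, 611/6]
+L3 (α=2/3) → [2347/18, 77, 2519/18]
= [130, 77, 140]

query (1,3) [L1,L2,L3,L4,L5] — begin 0,0,0
+L1 (α=3/4) → [171/2, 285/4, 249/2]
+L2 (α=5/8) → [3013/16, 3215/32, 2577/16]
+L3 (α=2/3) → [3397/48, 15119/96, 3281/48]
+L4 (α=3/5) → [4193/24, 5011/48, 3281/120]
+L5 (α=1/2) → [6401/48, 8899/96, 15641/240]
→ [133, 93, 65]

query (1,1) [L1,L2,L3,L4,L5] — begin 0,0,0
after L1 α=2/3: [170, 118/3, 110/3]
after L2 α=1: [187, 122, 112]
after L3 α=7/8: [433/4, 41/2, 1645/8]
after L4 α=5/6: [651/8, 577/4, 7285/48]
after L5 α=1/8: [4997/64, 4815/32, 59635/384]
= [78, 150, 155]

(2,3) stack=L1,L2,L3,L4,L5,L6; from [0,0,0]:
after L1 α=0: [0, 0, 0]
after L2 α=1/2: [225/2, 26, 201/2]
after L3 α=0: [225/2, 26, 201/2]
after L4 α=1/7: [774/7, 269/7, 673/7]
after L5 α=4/7: [5542/49, 4811/49, 8991/49]
after L6 α=5/6: [6446/147, 7131/49, 17697/98]
= [44, 146, 181]

at x=1,y=3 over L1,L2,L3,L4,L5,L6:
+L1 (α=3/4) → [171/2, 285/4, 249/2]
+L2 (α=5/8) → [3013/16, 3215/32, 2577/16]
+L3 (α=2/3) → [3397/48, 15119/96, 3281/48]
+L4 (α=3/5) → [4193/24, 5011/48, 3281/120]
+L5 (α=1/2) → [6401/48, 8899/96, 15641/240]
+L6 (α=1/4) → [9505/64, 10819/128, 35641/320]
= [149, 85, 111]

at x=0,y=0 over L1,L2,L3,L4,L5:
after L1 α=0: [0, 0, 0]
after L2 α=5/6: [25/3, 75, 1195/6]
after L3 α=2/5: [131/5, 729/5, 2087/10]
after L4 α=1/2: [391/10, 1619/10, 2517/20]
after L5 α=1/3: [1166/15, 808/5, 3847/30]
rounded: [78, 162, 128]


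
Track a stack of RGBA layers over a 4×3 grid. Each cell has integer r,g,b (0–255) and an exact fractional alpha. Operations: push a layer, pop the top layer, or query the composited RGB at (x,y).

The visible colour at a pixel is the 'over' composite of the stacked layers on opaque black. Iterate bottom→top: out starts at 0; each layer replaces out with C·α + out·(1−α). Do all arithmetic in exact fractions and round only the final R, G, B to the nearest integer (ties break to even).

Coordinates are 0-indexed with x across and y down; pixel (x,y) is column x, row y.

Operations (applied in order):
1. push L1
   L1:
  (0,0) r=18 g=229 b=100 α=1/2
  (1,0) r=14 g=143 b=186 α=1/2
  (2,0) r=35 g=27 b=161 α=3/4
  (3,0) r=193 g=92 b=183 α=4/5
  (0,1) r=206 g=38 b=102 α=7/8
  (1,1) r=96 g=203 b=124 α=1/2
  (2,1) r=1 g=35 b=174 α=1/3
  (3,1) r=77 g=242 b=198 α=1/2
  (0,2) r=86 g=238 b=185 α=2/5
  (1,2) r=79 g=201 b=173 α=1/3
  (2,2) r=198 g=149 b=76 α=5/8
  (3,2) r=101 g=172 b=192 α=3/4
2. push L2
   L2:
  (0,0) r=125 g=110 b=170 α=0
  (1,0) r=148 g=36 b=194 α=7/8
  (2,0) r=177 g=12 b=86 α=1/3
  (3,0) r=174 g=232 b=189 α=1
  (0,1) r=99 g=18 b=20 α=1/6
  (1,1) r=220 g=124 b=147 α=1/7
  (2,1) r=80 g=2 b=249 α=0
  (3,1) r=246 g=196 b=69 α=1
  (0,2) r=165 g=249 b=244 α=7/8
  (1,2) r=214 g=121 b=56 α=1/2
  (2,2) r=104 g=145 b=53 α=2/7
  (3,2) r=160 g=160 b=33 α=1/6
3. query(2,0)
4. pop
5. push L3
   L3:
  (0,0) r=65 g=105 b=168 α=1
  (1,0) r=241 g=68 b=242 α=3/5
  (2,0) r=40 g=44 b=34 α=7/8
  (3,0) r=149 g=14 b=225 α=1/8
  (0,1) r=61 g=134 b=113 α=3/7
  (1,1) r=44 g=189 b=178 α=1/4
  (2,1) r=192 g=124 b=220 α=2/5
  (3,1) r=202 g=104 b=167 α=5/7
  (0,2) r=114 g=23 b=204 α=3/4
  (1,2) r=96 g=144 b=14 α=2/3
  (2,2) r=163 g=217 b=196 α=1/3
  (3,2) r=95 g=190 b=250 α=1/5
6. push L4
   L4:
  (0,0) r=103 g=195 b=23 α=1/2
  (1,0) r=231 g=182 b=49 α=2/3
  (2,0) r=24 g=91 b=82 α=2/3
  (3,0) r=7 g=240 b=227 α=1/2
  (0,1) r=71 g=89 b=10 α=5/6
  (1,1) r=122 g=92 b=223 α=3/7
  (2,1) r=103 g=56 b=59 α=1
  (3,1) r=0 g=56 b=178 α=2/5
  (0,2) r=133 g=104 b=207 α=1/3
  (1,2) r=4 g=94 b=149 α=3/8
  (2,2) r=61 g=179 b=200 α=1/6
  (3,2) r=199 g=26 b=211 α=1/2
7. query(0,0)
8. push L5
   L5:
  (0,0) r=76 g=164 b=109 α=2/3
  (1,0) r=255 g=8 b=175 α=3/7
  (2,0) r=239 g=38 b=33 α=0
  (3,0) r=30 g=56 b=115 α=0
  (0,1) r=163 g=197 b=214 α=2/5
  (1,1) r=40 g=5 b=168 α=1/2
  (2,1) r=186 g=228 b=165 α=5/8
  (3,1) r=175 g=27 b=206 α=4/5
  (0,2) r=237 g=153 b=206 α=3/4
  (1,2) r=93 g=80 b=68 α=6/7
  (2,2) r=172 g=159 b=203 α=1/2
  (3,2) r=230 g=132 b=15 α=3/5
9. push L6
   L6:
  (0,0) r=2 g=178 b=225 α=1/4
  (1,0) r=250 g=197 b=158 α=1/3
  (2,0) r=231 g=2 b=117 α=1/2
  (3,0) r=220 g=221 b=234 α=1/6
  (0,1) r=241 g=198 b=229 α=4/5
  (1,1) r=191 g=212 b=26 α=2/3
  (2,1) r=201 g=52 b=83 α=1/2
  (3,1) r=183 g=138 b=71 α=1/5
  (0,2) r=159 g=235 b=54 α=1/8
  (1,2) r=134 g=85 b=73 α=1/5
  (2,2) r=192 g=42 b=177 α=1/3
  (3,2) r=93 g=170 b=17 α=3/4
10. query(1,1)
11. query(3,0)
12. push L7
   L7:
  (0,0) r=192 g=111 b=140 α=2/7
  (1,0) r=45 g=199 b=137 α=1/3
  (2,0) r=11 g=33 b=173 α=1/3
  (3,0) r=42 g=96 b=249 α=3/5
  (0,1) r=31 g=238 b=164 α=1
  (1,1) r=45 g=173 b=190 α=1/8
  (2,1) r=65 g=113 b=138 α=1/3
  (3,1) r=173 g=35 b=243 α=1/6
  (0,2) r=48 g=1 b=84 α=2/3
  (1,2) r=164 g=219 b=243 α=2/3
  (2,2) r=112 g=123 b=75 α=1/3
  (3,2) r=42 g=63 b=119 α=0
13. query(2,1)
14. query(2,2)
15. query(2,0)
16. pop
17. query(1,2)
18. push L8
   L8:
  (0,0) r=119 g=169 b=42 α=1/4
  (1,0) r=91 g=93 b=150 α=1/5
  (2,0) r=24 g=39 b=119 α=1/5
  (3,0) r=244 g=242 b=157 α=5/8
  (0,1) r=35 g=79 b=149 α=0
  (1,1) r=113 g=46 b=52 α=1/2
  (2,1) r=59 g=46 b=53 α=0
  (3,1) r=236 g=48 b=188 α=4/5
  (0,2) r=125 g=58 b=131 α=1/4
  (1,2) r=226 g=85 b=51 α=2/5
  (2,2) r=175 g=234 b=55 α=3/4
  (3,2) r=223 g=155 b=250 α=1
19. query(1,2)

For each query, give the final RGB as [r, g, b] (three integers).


(2,0) stack=L1,L2; from [0,0,0]:
+L1 (α=3/4) → [105/4, 81/4, 483/4]
+L2 (α=1/3) → [153/2, 35/2, 655/6]
= [76, 18, 109]

query (0,0) [L1,L3,L4] — begin 0,0,0
after L1 α=1/2: [9, 229/2, 50]
after L3 α=1: [65, 105, 168]
after L4 α=1/2: [84, 150, 191/2]
→ [84, 150, 96]

at x=1,y=1 over L1,L3,L4,L5,L6:
L1 α=1/2: [48, 203/2, 62]
L3 α=1/4: [47, 987/8, 91]
L4 α=3/7: [554/7, 1539/14, 1033/7]
L5 α=1/2: [417/7, 1609/28, 2209/14]
L6 α=2/3: [3091/21, 13481/84, 979/14]
= [147, 160, 70]

query (3,0) [L1,L3,L4,L5,L6] — begin 0,0,0
after L1 α=4/5: [772/5, 368/5, 732/5]
after L3 α=1/8: [6149/40, 1323/20, 6249/40]
after L4 α=1/2: [6429/80, 6123/40, 15329/80]
after L5 α=0: [6429/80, 6123/40, 15329/80]
after L6 α=1/6: [9949/96, 7891/48, 19073/96]
rounded: [104, 164, 199]

query (2,1) [L1,L3,L4,L5,L6,L7] — begin 0,0,0
after L1 α=1/3: [1/3, 35/3, 58]
after L3 α=2/5: [77, 283/5, 614/5]
after L4 α=1: [103, 56, 59]
after L5 α=5/8: [1239/8, 327/2, 501/4]
after L6 α=1/2: [2847/16, 431/4, 833/8]
after L7 α=1/3: [3367/24, 219/2, 1385/12]
rounded: [140, 110, 115]

(2,2) stack=L1,L3,L4,L5,L6,L7; from [0,0,0]:
+L1 (α=5/8) → [495/4, 745/8, 95/2]
+L3 (α=1/3) → [821/6, 1613/12, 97]
+L4 (α=1/6) → [4471/36, 10213/72, 685/6]
+L5 (α=1/2) → [10663/72, 21661/144, 1903/12]
+L6 (α=1/3) → [17575/108, 24685/216, 2965/18]
+L7 (α=1/3) → [23623/162, 37969/324, 3640/27]
→ [146, 117, 135]

at x=2,y=0 over L1,L3,L4,L5,L6,L7:
+L1 (α=3/4) → [105/4, 81/4, 483/4]
+L3 (α=7/8) → [1225/32, 1313/32, 1435/32]
+L4 (α=2/3) → [2761/96, 2379/32, 6683/96]
+L5 (α=0) → [2761/96, 2379/32, 6683/96]
+L6 (α=1/2) → [24937/192, 2443/64, 17915/192]
+L7 (α=1/3) → [25993/288, 3499/96, 34523/288]
rounded: [90, 36, 120]

(1,2) stack=L1,L3,L4,L5,L6; from [0,0,0]:
L1 α=1/3: [79/3, 67, 173/3]
L3 α=2/3: [655/9, 355/3, 257/9]
L4 α=3/8: [3383/72, 2621/24, 1327/18]
L5 α=6/7: [43559/504, 14141/168, 8671/126]
L6 α=1/5: [60443/630, 17711/210, 21941/315]
→ [96, 84, 70]

(1,2) stack=L1,L3,L4,L5,L6,L8; from [0,0,0]:
after L1 α=1/3: [79/3, 67, 173/3]
after L3 α=2/3: [655/9, 355/3, 257/9]
after L4 α=3/8: [3383/72, 2621/24, 1327/18]
after L5 α=6/7: [43559/504, 14141/168, 8671/126]
after L6 α=1/5: [60443/630, 17711/210, 21941/315]
after L8 α=2/5: [155363/1050, 29611/350, 32651/525]
= [148, 85, 62]


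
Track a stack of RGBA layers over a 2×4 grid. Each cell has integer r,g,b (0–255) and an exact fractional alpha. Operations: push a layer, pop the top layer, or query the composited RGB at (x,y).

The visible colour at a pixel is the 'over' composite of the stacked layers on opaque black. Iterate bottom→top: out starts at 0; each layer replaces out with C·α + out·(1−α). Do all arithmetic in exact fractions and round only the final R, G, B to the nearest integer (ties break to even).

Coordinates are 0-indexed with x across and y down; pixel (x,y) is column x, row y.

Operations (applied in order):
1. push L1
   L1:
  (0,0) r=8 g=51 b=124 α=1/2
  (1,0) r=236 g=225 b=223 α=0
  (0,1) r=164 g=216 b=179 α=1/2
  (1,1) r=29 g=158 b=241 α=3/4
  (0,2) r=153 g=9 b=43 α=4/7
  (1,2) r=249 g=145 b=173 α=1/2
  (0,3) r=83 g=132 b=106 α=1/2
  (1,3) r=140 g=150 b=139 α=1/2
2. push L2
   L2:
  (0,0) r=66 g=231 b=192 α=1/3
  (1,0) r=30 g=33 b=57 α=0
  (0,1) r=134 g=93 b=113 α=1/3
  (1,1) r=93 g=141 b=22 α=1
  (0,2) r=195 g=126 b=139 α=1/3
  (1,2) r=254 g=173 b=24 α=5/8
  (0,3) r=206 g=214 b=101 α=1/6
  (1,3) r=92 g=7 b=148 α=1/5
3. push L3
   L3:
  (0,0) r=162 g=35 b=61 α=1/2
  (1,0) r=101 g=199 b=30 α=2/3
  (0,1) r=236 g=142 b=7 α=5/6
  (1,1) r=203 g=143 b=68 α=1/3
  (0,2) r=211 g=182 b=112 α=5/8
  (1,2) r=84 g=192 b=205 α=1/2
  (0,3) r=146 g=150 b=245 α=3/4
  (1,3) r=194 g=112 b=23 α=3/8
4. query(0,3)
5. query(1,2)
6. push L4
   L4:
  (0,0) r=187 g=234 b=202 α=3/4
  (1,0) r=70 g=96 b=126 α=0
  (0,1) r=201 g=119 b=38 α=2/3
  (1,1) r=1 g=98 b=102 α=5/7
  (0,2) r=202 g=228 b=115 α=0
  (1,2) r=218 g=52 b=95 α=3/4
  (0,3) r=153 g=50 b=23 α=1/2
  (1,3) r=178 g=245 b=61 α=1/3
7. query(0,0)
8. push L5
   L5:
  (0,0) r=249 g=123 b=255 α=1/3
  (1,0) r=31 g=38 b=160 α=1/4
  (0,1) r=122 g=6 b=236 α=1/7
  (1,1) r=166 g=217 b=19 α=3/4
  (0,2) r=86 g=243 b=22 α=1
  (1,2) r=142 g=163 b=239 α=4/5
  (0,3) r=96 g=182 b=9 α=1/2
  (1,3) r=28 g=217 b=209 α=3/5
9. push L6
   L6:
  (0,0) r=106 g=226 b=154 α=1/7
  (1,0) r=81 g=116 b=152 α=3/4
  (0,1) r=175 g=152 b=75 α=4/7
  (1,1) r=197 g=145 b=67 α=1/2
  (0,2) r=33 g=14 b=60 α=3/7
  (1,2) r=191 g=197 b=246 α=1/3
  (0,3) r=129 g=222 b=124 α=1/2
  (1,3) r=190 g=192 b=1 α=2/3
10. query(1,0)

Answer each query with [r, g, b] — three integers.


query (0,3) [L1,L2,L3] — begin 0,0,0
L1 α=1/2: [83/2, 66, 53]
L2 α=1/6: [827/12, 272/3, 61]
L3 α=3/4: [6083/48, 811/6, 199]
= [127, 135, 199]

(1,2) stack=L1,L2,L3; from [0,0,0]:
+L1 (α=1/2) → [249/2, 145/2, 173/2]
+L2 (α=5/8) → [3287/16, 2165/16, 759/16]
+L3 (α=1/2) → [4631/32, 5237/32, 4039/32]
→ [145, 164, 126]

query (0,0) [L1,L2,L3,L4] — begin 0,0,0
after L1 α=1/2: [4, 51/2, 62]
after L2 α=1/3: [74/3, 94, 316/3]
after L3 α=1/2: [280/3, 129/2, 499/6]
after L4 α=3/4: [1963/12, 1533/8, 4135/24]
= [164, 192, 172]

(1,0) stack=L1,L2,L3,L4,L5,L6; from [0,0,0]:
after L1 α=0: [0, 0, 0]
after L2 α=0: [0, 0, 0]
after L3 α=2/3: [202/3, 398/3, 20]
after L4 α=0: [202/3, 398/3, 20]
after L5 α=1/4: [233/4, 109, 55]
after L6 α=3/4: [1205/16, 457/4, 511/4]
→ [75, 114, 128]


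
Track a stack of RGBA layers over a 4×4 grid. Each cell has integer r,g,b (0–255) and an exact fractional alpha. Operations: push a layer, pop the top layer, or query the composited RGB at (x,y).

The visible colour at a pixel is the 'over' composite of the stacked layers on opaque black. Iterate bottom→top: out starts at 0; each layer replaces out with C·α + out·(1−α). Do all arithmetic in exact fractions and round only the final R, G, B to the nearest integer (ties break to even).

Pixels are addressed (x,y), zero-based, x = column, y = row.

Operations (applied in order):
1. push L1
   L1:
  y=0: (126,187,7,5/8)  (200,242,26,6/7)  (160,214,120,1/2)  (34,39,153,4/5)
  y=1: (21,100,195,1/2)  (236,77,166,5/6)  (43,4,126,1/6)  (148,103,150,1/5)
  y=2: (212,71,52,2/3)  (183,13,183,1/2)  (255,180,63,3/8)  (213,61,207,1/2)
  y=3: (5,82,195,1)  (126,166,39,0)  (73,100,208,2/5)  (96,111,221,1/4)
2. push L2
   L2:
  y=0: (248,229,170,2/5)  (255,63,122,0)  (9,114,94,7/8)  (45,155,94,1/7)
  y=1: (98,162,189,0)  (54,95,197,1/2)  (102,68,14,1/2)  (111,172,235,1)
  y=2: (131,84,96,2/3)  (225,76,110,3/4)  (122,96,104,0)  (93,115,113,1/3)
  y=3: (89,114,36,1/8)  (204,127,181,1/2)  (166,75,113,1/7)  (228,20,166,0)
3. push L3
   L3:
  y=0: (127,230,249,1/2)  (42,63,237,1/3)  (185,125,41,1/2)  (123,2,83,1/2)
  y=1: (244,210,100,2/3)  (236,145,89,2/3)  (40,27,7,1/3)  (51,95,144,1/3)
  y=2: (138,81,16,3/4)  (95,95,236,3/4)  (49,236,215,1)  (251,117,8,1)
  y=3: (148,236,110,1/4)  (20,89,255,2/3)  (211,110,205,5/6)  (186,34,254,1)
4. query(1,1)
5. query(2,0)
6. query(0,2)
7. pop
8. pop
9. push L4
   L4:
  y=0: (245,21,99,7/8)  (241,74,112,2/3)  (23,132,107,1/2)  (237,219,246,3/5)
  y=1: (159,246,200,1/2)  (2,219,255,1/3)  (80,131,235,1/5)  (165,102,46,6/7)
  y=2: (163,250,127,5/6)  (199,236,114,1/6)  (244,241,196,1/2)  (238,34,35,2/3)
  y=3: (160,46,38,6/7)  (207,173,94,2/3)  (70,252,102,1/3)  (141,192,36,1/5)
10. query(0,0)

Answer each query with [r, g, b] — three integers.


(1,1) stack=L1,L2,L3; from [0,0,0]:
+L1 (α=5/6) → [590/3, 385/6, 415/3]
+L2 (α=1/2) → [376/3, 955/12, 503/3]
+L3 (α=2/3) → [1792/9, 4435/36, 1037/9]
→ [199, 123, 115]

query (2,0) [L1,L2,L3] — begin 0,0,0
after L1 α=1/2: [80, 107, 60]
after L2 α=7/8: [143/8, 905/8, 359/4]
after L3 α=1/2: [1623/16, 1905/16, 523/8]
= [101, 119, 65]

(0,2) stack=L1,L2,L3; from [0,0,0]:
after L1 α=2/3: [424/3, 142/3, 104/3]
after L2 α=2/3: [1210/9, 646/9, 680/9]
after L3 α=3/4: [1234/9, 2833/36, 278/9]
rounded: [137, 79, 31]

at x=0,y=0 over L1,L4:
+L1 (α=5/8) → [315/4, 935/8, 35/8]
+L4 (α=7/8) → [7175/32, 2111/64, 5579/64]
= [224, 33, 87]


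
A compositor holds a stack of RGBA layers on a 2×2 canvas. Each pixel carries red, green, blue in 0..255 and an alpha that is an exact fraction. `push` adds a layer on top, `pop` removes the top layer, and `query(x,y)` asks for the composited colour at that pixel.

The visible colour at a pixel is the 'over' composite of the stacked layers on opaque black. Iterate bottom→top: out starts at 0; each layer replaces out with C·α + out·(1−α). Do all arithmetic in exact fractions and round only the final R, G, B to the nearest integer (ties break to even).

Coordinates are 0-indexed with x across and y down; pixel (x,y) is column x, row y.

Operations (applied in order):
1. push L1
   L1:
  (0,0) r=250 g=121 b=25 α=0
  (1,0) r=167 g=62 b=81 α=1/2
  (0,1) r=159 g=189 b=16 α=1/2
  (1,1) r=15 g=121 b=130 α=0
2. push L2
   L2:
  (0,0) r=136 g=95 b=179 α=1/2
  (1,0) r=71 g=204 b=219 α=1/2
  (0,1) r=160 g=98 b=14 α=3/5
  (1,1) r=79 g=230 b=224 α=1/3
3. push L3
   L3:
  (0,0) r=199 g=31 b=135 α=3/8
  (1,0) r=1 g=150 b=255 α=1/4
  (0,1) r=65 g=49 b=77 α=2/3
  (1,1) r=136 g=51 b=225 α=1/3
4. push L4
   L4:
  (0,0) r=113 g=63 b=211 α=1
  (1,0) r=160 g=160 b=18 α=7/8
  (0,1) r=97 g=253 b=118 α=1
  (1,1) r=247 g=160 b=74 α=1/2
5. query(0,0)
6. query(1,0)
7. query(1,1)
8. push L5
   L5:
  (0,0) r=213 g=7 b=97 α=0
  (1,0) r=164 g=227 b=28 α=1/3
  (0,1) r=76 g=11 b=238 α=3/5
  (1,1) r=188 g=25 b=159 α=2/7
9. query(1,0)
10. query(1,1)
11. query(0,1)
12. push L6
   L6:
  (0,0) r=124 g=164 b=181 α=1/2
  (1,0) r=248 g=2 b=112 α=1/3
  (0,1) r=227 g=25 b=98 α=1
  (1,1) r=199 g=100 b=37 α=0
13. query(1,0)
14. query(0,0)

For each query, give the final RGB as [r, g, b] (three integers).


query (0,0) [L1,L2,L3,L4] — begin 0,0,0
after L1 α=0: [0, 0, 0]
after L2 α=1/2: [68, 95/2, 179/2]
after L3 α=3/8: [937/8, 661/16, 1705/16]
after L4 α=1: [113, 63, 211]
→ [113, 63, 211]

at x=1,y=0 over L1,L2,L3,L4:
+L1 (α=1/2) → [167/2, 31, 81/2]
+L2 (α=1/2) → [309/4, 235/2, 519/4]
+L3 (α=1/4) → [931/16, 1005/8, 2577/16]
+L4 (α=7/8) → [18851/128, 9965/64, 4593/128]
→ [147, 156, 36]

(1,1) stack=L1,L2,L3,L4; from [0,0,0]:
+L1 (α=0) → [0, 0, 0]
+L2 (α=1/3) → [79/3, 230/3, 224/3]
+L3 (α=1/3) → [566/9, 613/9, 1123/9]
+L4 (α=1/2) → [2789/18, 2053/18, 1789/18]
= [155, 114, 99]

query (1,0) [L1,L2,L3,L4,L5] — begin 0,0,0
+L1 (α=1/2) → [167/2, 31, 81/2]
+L2 (α=1/2) → [309/4, 235/2, 519/4]
+L3 (α=1/4) → [931/16, 1005/8, 2577/16]
+L4 (α=7/8) → [18851/128, 9965/64, 4593/128]
+L5 (α=1/3) → [29347/192, 5743/32, 6385/192]
rounded: [153, 179, 33]

at x=1,y=1 over L1,L2,L3,L4,L5:
+L1 (α=0) → [0, 0, 0]
+L2 (α=1/3) → [79/3, 230/3, 224/3]
+L3 (α=1/3) → [566/9, 613/9, 1123/9]
+L4 (α=1/2) → [2789/18, 2053/18, 1789/18]
+L5 (α=2/7) → [2959/18, 1595/18, 14669/126]
= [164, 89, 116]

at x=0,y=1 over L1,L2,L3,L4,L5:
+L1 (α=1/2) → [159/2, 189/2, 8]
+L2 (α=3/5) → [639/5, 483/5, 58/5]
+L3 (α=2/3) → [1289/15, 973/15, 276/5]
+L4 (α=1) → [97, 253, 118]
+L5 (α=3/5) → [422/5, 539/5, 190]
→ [84, 108, 190]

(1,0) stack=L1,L2,L3,L4,L5,L6; from [0,0,0]:
+L1 (α=1/2) → [167/2, 31, 81/2]
+L2 (α=1/2) → [309/4, 235/2, 519/4]
+L3 (α=1/4) → [931/16, 1005/8, 2577/16]
+L4 (α=7/8) → [18851/128, 9965/64, 4593/128]
+L5 (α=1/3) → [29347/192, 5743/32, 6385/192]
+L6 (α=1/3) → [53155/288, 1925/16, 17137/288]
= [185, 120, 60]

query (0,0) [L1,L2,L3,L4,L5,L6] — begin 0,0,0
L1 α=0: [0, 0, 0]
L2 α=1/2: [68, 95/2, 179/2]
L3 α=3/8: [937/8, 661/16, 1705/16]
L4 α=1: [113, 63, 211]
L5 α=0: [113, 63, 211]
L6 α=1/2: [237/2, 227/2, 196]
→ [118, 114, 196]


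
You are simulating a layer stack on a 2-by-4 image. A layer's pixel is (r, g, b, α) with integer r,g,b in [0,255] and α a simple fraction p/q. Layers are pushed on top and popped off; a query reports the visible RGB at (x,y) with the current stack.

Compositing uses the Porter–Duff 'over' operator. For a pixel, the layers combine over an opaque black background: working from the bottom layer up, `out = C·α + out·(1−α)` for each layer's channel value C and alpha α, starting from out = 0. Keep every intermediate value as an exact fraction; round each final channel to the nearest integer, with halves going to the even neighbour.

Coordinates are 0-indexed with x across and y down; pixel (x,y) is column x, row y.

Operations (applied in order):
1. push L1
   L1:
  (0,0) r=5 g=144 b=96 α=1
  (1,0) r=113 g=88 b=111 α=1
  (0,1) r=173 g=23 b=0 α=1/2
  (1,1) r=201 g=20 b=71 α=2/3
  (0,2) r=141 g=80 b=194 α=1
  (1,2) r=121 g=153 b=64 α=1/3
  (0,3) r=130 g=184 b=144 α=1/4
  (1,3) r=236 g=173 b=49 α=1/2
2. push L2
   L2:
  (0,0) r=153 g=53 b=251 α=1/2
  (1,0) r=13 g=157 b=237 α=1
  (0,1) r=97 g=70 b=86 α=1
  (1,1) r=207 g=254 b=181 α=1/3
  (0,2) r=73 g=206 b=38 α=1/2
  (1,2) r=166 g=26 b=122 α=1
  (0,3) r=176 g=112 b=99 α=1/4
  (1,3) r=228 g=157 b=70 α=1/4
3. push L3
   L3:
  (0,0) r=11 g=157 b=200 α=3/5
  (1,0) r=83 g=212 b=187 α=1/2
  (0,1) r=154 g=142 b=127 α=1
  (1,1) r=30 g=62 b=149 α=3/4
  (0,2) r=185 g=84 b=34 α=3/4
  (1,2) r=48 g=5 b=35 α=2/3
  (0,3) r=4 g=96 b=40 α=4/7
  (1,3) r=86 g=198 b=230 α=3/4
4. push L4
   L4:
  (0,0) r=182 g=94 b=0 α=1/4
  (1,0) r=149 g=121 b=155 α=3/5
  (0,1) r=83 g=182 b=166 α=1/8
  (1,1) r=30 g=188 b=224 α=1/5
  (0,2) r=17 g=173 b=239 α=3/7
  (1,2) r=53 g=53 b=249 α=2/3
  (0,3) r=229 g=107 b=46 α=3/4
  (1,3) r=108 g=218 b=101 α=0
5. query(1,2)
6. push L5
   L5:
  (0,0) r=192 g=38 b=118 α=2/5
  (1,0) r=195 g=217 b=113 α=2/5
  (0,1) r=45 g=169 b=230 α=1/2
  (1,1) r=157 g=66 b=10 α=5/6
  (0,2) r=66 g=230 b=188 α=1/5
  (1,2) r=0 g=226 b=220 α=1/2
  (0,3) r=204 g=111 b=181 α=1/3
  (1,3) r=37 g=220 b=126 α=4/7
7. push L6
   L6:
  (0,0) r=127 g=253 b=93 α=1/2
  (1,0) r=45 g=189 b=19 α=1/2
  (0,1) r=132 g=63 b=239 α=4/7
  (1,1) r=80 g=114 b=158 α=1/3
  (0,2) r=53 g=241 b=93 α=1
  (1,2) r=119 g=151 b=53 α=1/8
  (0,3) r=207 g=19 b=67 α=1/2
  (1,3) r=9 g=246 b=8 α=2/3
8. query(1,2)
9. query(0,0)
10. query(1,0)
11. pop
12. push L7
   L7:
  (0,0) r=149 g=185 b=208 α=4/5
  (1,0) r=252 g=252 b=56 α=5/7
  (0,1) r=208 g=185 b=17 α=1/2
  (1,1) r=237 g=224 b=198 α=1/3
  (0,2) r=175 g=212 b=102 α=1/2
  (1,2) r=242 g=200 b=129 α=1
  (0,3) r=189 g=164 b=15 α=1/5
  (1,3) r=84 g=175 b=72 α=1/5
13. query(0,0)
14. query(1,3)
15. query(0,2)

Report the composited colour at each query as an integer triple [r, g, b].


query (1,2) [L1,L2,L3,L4] — begin 0,0,0
L1 α=1/3: [121/3, 51, 64/3]
L2 α=1: [166, 26, 122]
L3 α=2/3: [262/3, 12, 64]
L4 α=2/3: [580/9, 118/3, 562/3]
→ [64, 39, 187]

query (1,2) [L1,L2,L3,L4,L5,L6] — begin 0,0,0
after L1 α=1/3: [121/3, 51, 64/3]
after L2 α=1: [166, 26, 122]
after L3 α=2/3: [262/3, 12, 64]
after L4 α=2/3: [580/9, 118/3, 562/3]
after L5 α=1/2: [290/9, 398/3, 611/3]
after L6 α=1/8: [3101/72, 3239/24, 1109/6]
= [43, 135, 185]

query (0,0) [L1,L2,L3,L4,L5,L6] — begin 0,0,0
after L1 α=1: [5, 144, 96]
after L2 α=1/2: [79, 197/2, 347/2]
after L3 α=3/5: [191/5, 668/5, 947/5]
after L4 α=1/4: [1483/20, 1237/10, 2841/20]
after L5 α=2/5: [12129/100, 4471/50, 13243/100]
after L6 α=1/2: [24829/200, 17121/100, 22543/200]
rounded: [124, 171, 113]

query (1,0) [L1,L2,L3,L4,L5,L6] — begin 0,0,0
+L1 (α=1) → [113, 88, 111]
+L2 (α=1) → [13, 157, 237]
+L3 (α=1/2) → [48, 369/2, 212]
+L4 (α=3/5) → [543/5, 732/5, 889/5]
+L5 (α=2/5) → [3579/25, 4366/25, 3797/25]
+L6 (α=1/2) → [2352/25, 9091/50, 2136/25]
rounded: [94, 182, 85]

(0,0) stack=L1,L2,L3,L4,L5,L7; from [0,0,0]:
after L1 α=1: [5, 144, 96]
after L2 α=1/2: [79, 197/2, 347/2]
after L3 α=3/5: [191/5, 668/5, 947/5]
after L4 α=1/4: [1483/20, 1237/10, 2841/20]
after L5 α=2/5: [12129/100, 4471/50, 13243/100]
after L7 α=4/5: [71729/500, 41471/250, 96443/500]
rounded: [143, 166, 193]

query (1,3) [L1,L2,L3,L4,L5,L7] — begin 0,0,0
L1 α=1/2: [118, 173/2, 49/2]
L2 α=1/4: [291/2, 833/8, 287/8]
L3 α=3/4: [807/8, 5585/32, 5807/32]
L4 α=0: [807/8, 5585/32, 5807/32]
L5 α=4/7: [515/8, 44915/224, 33549/224]
L7 α=1/5: [683/10, 10943/56, 37581/280]
= [68, 195, 134]

query (0,2) [L1,L2,L3,L4,L5,L7] — begin 0,0,0
L1 α=1: [141, 80, 194]
L2 α=1/2: [107, 143, 116]
L3 α=3/4: [331/2, 395/4, 109/2]
L4 α=3/7: [713/7, 914/7, 935/7]
L5 α=1/5: [3314/35, 5266/35, 5056/35]
L7 α=1/2: [9439/70, 6343/35, 4313/35]
→ [135, 181, 123]


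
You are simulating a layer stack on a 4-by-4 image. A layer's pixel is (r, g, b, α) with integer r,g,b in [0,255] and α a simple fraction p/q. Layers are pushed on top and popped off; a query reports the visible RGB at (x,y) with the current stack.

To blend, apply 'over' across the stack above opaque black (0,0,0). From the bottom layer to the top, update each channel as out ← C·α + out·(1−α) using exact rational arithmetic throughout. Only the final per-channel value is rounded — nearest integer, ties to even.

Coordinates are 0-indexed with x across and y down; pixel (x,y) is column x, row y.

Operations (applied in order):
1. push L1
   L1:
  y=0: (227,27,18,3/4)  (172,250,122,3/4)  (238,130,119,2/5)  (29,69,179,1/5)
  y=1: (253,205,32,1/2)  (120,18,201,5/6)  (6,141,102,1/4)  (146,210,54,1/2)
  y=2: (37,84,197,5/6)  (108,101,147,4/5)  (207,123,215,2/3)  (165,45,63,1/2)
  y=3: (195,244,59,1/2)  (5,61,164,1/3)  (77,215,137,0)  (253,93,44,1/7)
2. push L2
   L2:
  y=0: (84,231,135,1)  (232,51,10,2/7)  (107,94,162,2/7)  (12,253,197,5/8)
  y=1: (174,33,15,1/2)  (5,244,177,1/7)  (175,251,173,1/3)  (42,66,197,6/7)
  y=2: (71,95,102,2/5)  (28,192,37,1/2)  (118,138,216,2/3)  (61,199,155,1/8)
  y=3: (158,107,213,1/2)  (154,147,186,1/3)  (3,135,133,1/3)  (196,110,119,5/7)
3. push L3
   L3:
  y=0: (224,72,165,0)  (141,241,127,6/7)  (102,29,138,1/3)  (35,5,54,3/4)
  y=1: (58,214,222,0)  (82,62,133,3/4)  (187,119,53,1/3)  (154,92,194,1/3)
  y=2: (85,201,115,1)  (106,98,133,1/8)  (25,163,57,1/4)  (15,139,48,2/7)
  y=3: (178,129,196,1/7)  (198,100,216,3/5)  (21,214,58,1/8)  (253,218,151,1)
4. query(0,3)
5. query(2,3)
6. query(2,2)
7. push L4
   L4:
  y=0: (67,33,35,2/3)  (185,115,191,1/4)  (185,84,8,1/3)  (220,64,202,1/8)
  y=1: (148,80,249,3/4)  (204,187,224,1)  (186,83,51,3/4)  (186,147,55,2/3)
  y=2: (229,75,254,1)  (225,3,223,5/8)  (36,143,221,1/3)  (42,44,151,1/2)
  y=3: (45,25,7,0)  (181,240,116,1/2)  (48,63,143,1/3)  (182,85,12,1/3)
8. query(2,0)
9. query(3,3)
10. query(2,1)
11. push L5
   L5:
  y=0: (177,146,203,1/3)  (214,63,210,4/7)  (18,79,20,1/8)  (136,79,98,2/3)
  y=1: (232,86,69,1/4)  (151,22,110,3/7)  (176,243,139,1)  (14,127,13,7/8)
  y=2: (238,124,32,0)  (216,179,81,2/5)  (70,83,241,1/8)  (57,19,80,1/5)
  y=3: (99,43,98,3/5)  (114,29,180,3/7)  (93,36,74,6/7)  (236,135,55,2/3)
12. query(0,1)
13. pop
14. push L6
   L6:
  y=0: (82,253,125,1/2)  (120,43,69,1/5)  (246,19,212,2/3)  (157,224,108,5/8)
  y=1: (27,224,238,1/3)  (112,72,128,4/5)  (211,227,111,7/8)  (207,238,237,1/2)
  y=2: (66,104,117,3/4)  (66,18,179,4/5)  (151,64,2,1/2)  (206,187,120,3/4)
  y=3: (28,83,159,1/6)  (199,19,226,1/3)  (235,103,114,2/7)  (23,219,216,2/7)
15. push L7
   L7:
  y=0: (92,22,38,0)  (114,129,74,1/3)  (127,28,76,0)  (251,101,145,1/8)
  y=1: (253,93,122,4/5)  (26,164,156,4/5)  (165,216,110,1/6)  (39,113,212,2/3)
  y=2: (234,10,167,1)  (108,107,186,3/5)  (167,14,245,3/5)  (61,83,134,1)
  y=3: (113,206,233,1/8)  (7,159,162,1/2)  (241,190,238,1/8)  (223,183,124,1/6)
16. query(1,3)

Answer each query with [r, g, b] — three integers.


at x=0,y=3 over L1,L2,L3:
L1 α=1/2: [195/2, 122, 59/2]
L2 α=1/2: [511/4, 229/2, 485/4]
L3 α=1/7: [1889/14, 816/7, 1847/14]
= [135, 117, 132]

at x=2,y=3 over L1,L2,L3:
L1 α=0: [0, 0, 0]
L2 α=1/3: [1, 45, 133/3]
L3 α=1/8: [7/2, 529/8, 1105/24]
= [4, 66, 46]

at x=2,y=2 over L1,L2,L3:
L1 α=2/3: [138, 82, 430/3]
L2 α=2/3: [374/3, 358/3, 1726/9]
L3 α=1/4: [399/4, 521/4, 1897/12]
→ [100, 130, 158]

(2,0) stack=L1,L2,L3,L4; from [0,0,0]:
L1 α=2/5: [476/5, 52, 238/5]
L2 α=2/7: [690/7, 64, 562/7]
L3 α=1/3: [698/7, 157/3, 2090/21]
L4 α=1/3: [897/7, 566/9, 4348/63]
rounded: [128, 63, 69]

at x=3,y=3 over L1,L2,L3,L4:
after L1 α=1/7: [253/7, 93/7, 44/7]
after L2 α=5/7: [7366/49, 4036/49, 4253/49]
after L3 α=1: [253, 218, 151]
after L4 α=1/3: [688/3, 521/3, 314/3]
= [229, 174, 105]

at x=2,y=1 over L1,L2,L3,L4:
+L1 (α=1/4) → [3/2, 141/4, 51/2]
+L2 (α=1/3) → [178/3, 643/6, 224/3]
+L3 (α=1/3) → [917/9, 1000/9, 607/9]
+L4 (α=3/4) → [5939/36, 3241/36, 496/9]
rounded: [165, 90, 55]

at x=0,y=1 over L1,L2,L3,L4,L5:
+L1 (α=1/2) → [253/2, 205/2, 16]
+L2 (α=1/2) → [601/4, 271/4, 31/2]
+L3 (α=0) → [601/4, 271/4, 31/2]
+L4 (α=3/4) → [2377/16, 1231/16, 1525/8]
+L5 (α=1/4) → [10843/64, 5069/64, 5127/32]
→ [169, 79, 160]

query (1,3) [L1,L2,L3,L4,L6,L7] — begin 0,0,0
L1 α=1/3: [5/3, 61/3, 164/3]
L2 α=1/3: [472/9, 563/9, 886/9]
L3 α=3/5: [1258/9, 3826/45, 7604/45]
L4 α=1/2: [2887/18, 7313/45, 6412/45]
L6 α=1/3: [4678/27, 15481/135, 22994/135]
L7 α=1/2: [4867/54, 18473/135, 22432/135]
→ [90, 137, 166]


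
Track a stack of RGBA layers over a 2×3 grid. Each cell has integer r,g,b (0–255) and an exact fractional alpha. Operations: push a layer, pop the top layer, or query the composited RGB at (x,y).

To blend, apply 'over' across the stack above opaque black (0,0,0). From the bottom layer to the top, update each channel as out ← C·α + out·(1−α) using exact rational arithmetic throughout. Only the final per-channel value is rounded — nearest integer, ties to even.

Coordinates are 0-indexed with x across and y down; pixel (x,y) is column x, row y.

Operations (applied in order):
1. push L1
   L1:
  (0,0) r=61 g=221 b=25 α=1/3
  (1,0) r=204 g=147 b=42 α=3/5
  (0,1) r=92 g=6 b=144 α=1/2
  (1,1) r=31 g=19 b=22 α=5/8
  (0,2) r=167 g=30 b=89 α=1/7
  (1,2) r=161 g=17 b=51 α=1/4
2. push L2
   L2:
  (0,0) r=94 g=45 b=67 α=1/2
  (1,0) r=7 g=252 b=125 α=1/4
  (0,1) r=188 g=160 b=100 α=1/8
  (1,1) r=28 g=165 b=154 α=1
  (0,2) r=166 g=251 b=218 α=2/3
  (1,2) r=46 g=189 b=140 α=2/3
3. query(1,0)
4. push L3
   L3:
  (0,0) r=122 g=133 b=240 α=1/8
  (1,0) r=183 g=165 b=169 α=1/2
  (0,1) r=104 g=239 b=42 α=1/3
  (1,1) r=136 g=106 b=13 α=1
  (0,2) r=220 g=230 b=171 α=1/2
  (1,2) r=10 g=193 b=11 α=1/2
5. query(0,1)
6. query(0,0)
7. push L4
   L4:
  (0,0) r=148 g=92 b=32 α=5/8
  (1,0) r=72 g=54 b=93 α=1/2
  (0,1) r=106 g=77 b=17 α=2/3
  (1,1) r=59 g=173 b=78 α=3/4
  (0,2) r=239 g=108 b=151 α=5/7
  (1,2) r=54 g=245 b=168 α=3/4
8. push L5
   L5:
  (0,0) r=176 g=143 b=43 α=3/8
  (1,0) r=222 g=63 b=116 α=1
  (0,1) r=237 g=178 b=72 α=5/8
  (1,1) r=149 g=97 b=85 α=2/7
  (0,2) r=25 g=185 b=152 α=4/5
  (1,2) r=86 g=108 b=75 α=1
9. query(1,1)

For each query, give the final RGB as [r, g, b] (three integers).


at x=1,y=0 over L1,L2:
L1 α=3/5: [612/5, 441/5, 126/5]
L2 α=1/4: [1871/20, 2583/20, 1003/20]
→ [94, 129, 50]

(0,1) stack=L1,L2,L3; from [0,0,0]:
+L1 (α=1/2) → [46, 3, 72]
+L2 (α=1/8) → [255/4, 181/8, 151/2]
+L3 (α=1/3) → [463/6, 379/4, 193/3]
rounded: [77, 95, 64]

query (0,0) [L1,L2,L3] — begin 0,0,0
+L1 (α=1/3) → [61/3, 221/3, 25/3]
+L2 (α=1/2) → [343/6, 178/3, 113/3]
+L3 (α=1/8) → [3133/48, 1645/24, 1511/24]
rounded: [65, 69, 63]

at x=1,y=1 over L1,L2,L3,L4,L5:
+L1 (α=5/8) → [155/8, 95/8, 55/4]
+L2 (α=1) → [28, 165, 154]
+L3 (α=1) → [136, 106, 13]
+L4 (α=3/4) → [313/4, 625/4, 247/4]
+L5 (α=2/7) → [2757/28, 3901/28, 1915/28]
rounded: [98, 139, 68]


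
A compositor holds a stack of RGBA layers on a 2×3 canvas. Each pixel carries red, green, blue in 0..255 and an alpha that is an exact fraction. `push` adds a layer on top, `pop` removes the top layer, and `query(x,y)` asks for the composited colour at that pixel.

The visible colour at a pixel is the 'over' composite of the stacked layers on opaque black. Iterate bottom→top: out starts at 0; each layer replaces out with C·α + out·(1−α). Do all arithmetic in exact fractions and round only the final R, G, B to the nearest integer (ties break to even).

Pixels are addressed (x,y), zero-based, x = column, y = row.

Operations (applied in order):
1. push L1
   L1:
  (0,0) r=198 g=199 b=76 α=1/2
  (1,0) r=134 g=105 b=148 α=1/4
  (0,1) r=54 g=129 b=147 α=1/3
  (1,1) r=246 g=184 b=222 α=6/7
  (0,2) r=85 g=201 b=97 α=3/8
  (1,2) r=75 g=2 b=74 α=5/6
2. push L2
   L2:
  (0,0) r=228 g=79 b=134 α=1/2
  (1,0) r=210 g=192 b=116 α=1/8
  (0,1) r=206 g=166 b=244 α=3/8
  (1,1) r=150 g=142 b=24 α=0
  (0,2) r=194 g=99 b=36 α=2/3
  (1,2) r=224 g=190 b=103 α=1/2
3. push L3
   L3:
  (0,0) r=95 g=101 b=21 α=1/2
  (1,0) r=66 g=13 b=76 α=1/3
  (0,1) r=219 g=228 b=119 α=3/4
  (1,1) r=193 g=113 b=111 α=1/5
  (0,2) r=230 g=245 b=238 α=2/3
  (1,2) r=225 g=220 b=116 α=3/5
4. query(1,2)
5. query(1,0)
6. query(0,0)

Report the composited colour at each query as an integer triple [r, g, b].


(1,2) stack=L1,L2,L3; from [0,0,0]:
L1 α=5/6: [125/2, 5/3, 185/3]
L2 α=1/2: [573/4, 575/6, 247/3]
L3 α=3/5: [1923/10, 511/3, 1538/15]
= [192, 170, 103]

at x=1,y=0 over L1,L2,L3:
after L1 α=1/4: [67/2, 105/4, 37]
after L2 α=1/8: [889/16, 1503/32, 375/8]
after L3 α=1/3: [1417/24, 1711/48, 679/12]
rounded: [59, 36, 57]

query (0,0) [L1,L2,L3] — begin 0,0,0
after L1 α=1/2: [99, 199/2, 38]
after L2 α=1/2: [327/2, 357/4, 86]
after L3 α=1/2: [517/4, 761/8, 107/2]
→ [129, 95, 54]


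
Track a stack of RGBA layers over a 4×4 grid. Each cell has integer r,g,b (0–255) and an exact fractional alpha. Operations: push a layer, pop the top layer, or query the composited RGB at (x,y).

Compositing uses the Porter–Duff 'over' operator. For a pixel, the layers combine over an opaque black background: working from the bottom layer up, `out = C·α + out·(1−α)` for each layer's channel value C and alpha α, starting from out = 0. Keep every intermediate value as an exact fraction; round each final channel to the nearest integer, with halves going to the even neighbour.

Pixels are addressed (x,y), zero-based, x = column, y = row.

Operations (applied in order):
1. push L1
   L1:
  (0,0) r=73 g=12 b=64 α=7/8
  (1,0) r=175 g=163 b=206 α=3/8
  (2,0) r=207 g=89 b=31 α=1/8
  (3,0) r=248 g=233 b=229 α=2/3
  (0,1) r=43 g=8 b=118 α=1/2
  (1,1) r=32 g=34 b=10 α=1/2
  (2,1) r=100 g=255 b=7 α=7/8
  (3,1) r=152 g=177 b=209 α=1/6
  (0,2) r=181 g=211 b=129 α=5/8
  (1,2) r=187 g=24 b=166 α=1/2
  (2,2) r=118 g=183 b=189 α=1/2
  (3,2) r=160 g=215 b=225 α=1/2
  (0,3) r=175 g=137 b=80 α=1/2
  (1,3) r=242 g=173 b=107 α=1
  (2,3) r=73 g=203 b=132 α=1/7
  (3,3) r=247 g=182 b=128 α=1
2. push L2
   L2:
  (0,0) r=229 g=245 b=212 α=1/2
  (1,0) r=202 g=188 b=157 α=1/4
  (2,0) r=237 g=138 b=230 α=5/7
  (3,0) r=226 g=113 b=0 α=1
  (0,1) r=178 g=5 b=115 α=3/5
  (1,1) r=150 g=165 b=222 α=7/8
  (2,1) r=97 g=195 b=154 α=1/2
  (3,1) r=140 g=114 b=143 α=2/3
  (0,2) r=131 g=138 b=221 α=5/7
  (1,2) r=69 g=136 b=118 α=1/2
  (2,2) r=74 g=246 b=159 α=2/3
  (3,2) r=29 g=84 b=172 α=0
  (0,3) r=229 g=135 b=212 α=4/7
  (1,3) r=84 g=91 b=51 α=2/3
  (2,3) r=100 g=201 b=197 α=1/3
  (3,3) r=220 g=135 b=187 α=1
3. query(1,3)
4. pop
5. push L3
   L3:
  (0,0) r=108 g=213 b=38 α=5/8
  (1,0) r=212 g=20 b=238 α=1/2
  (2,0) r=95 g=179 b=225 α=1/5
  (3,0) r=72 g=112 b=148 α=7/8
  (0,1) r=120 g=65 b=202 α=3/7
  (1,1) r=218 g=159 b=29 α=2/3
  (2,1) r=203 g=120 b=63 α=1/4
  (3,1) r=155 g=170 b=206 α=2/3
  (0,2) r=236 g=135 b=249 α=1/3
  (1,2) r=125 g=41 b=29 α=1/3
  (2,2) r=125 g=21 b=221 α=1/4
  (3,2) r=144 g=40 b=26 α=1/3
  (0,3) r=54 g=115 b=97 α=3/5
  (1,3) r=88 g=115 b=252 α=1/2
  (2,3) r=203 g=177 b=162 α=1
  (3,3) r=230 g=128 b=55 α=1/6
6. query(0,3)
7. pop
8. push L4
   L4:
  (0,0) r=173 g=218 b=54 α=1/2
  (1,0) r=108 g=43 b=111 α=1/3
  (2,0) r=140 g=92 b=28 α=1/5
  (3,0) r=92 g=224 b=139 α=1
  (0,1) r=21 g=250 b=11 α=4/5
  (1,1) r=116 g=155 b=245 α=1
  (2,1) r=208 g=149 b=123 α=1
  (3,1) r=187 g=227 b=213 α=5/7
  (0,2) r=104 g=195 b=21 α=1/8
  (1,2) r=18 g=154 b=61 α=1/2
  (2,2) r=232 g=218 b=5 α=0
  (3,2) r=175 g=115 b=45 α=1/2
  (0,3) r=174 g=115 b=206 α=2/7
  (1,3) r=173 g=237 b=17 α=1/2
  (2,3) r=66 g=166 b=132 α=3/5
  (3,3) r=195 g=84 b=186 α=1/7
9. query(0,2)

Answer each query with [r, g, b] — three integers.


query (1,3) [L1,L2] — begin 0,0,0
after L1 α=1: [242, 173, 107]
after L2 α=2/3: [410/3, 355/3, 209/3]
= [137, 118, 70]

query (0,3) [L1,L3] — begin 0,0,0
+L1 (α=1/2) → [175/2, 137/2, 40]
+L3 (α=3/5) → [337/5, 482/5, 371/5]
rounded: [67, 96, 74]

query (0,2) [L1,L4] — begin 0,0,0
after L1 α=5/8: [905/8, 1055/8, 645/8]
after L4 α=1/8: [7167/64, 8945/64, 4683/64]
→ [112, 140, 73]


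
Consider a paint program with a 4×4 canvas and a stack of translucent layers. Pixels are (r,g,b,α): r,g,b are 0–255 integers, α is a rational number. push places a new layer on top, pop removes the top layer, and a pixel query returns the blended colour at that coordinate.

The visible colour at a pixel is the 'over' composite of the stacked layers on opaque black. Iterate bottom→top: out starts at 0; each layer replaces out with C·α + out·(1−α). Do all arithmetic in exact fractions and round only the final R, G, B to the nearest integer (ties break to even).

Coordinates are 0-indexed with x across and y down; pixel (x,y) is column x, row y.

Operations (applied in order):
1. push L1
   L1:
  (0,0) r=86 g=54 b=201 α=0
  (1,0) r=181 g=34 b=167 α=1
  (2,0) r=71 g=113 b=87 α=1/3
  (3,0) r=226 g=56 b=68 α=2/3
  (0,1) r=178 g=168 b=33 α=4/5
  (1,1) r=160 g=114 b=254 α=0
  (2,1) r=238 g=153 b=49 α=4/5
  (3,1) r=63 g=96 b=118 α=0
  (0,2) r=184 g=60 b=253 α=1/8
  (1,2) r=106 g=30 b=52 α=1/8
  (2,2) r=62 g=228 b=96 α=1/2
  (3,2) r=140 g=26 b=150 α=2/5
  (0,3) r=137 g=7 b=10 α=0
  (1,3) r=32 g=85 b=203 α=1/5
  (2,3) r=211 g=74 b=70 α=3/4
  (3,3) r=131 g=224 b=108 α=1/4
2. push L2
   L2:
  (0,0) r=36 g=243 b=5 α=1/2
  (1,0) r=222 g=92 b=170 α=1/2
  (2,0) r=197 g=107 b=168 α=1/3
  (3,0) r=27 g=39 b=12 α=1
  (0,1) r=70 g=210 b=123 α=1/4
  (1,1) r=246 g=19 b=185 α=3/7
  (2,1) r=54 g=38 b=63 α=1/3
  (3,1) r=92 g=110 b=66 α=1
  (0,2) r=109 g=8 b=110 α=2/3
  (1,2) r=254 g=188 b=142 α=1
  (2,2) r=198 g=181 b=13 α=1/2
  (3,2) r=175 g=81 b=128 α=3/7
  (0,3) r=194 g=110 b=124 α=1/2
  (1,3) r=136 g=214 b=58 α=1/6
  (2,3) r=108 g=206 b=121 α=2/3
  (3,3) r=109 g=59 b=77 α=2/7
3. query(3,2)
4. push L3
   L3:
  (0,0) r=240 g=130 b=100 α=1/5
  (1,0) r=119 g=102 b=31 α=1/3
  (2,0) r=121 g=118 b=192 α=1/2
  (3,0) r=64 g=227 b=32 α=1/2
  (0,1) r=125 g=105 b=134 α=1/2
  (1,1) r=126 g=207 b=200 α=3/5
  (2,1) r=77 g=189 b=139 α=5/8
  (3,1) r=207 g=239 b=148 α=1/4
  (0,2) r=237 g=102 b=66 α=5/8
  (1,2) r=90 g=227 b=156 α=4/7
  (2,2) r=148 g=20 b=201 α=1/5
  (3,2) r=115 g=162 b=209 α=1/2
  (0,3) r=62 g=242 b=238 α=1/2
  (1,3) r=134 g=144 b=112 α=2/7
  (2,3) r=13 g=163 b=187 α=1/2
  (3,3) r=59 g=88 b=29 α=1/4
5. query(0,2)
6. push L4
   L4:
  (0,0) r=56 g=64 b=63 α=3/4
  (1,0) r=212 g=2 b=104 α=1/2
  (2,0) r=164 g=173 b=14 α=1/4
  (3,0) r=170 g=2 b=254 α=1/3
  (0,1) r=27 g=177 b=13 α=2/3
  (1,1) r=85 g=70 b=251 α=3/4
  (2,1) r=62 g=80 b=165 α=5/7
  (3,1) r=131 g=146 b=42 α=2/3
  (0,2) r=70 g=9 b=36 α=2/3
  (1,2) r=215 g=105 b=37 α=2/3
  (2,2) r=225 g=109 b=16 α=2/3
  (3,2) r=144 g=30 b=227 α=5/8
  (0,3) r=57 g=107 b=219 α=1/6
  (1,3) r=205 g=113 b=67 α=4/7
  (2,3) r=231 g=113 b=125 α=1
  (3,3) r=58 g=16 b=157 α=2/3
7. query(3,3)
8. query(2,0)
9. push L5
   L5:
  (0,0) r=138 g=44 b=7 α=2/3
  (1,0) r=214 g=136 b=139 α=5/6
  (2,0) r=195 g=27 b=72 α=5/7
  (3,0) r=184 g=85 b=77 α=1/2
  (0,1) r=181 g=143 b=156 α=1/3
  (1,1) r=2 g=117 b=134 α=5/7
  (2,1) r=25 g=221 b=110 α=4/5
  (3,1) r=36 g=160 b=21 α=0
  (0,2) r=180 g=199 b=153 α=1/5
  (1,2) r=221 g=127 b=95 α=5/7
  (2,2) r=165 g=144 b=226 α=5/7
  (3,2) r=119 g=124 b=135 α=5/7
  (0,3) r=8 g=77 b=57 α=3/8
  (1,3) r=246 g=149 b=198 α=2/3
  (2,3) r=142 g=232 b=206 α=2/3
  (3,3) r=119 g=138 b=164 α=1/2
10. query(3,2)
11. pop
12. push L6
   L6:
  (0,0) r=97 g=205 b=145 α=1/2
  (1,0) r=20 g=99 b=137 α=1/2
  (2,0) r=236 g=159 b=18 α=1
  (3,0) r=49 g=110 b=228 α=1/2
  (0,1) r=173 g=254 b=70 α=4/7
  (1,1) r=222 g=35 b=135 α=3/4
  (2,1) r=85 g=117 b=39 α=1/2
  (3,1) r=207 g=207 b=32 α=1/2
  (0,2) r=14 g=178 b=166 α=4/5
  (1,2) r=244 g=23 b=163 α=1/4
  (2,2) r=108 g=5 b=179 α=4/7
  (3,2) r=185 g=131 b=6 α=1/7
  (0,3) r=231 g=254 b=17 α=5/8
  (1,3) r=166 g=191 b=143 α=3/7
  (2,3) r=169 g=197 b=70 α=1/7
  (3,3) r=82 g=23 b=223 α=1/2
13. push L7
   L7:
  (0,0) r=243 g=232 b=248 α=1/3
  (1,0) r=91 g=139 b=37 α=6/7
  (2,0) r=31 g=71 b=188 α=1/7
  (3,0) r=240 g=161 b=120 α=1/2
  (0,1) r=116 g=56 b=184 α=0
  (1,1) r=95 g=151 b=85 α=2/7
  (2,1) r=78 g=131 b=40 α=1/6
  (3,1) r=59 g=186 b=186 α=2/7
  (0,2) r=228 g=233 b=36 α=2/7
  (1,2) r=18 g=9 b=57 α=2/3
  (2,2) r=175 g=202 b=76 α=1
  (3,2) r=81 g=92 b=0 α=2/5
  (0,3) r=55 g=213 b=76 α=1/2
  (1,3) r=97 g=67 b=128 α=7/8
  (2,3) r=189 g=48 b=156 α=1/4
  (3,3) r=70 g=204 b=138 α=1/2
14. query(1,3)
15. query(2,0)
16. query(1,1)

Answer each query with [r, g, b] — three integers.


at x=3,y=2 over L1,L2:
+L1 (α=2/5) → [56, 52/5, 60]
+L2 (α=3/7) → [107, 1423/35, 624/7]
→ [107, 41, 89]

(0,2) stack=L1,L2,L3; from [0,0,0]:
+L1 (α=1/8) → [23, 15/2, 253/8]
+L2 (α=2/3) → [241/3, 47/6, 671/8]
+L3 (α=5/8) → [713/4, 1067/16, 4653/64]
= [178, 67, 73]

at x=3,y=3 over L1,L2,L3,L4:
after L1 α=1/4: [131/4, 56, 27]
after L2 α=2/7: [1527/28, 398/7, 289/7]
after L3 α=1/4: [6233/112, 905/14, 535/14]
after L4 α=2/3: [19225/336, 451/14, 4931/42]
= [57, 32, 117]

query (2,0) [L1,L2,L3,L4] — begin 0,0,0
+L1 (α=1/3) → [71/3, 113/3, 29]
+L2 (α=1/3) → [733/9, 547/9, 226/3]
+L3 (α=1/2) → [911/9, 1609/18, 401/3]
+L4 (α=1/4) → [1403/12, 2647/24, 415/4]
rounded: [117, 110, 104]

query (3,2) [L1,L2,L3,L4,L5] — begin 0,0,0
+L1 (α=2/5) → [56, 52/5, 60]
+L2 (α=3/7) → [107, 1423/35, 624/7]
+L3 (α=1/2) → [111, 7093/70, 2087/14]
+L4 (α=5/8) → [1053/8, 31779/560, 22151/112]
+L5 (α=5/7) → [3433/28, 205379/1960, 59951/392]
= [123, 105, 153]

at x=1,y=3 over L1,L2,L3,L4,L6,L7:
L1 α=1/5: [32/5, 17, 203/5]
L2 α=1/6: [28, 299/6, 87/2]
L3 α=2/7: [408/7, 3223/42, 883/14]
L4 α=4/7: [6964/49, 9551/98, 6401/98]
L6 α=3/7: [52258/343, 47179/343, 33823/343]
L7 α=7/8: [285155/2744, 104023/1372, 341151/2744]
rounded: [104, 76, 124]

at x=2,y=0 over L1,L2,L3,L4,L6,L7:
after L1 α=1/3: [71/3, 113/3, 29]
after L2 α=1/3: [733/9, 547/9, 226/3]
after L3 α=1/2: [911/9, 1609/18, 401/3]
after L4 α=1/4: [1403/12, 2647/24, 415/4]
after L6 α=1: [236, 159, 18]
after L7 α=1/7: [1447/7, 1025/7, 296/7]
rounded: [207, 146, 42]

at x=1,y=1 over L1,L2,L3,L4,L6,L7:
L1 α=0: [0, 0, 0]
L2 α=3/7: [738/7, 57/7, 555/7]
L3 α=3/5: [4122/35, 4461/35, 1062/7]
L4 α=3/4: [13047/140, 11811/140, 6333/28]
L6 α=3/4: [106287/560, 26511/560, 17673/112]
L7 α=2/7: [127567/784, 60335/784, 107405/784]
= [163, 77, 137]
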